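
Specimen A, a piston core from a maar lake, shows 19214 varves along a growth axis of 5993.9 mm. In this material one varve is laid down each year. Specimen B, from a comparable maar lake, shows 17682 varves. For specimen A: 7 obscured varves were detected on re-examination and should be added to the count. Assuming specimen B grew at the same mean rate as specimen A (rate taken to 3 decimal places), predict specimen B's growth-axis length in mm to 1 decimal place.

Specimen A: adjusted count: 19214 + 7 = 19221 varves.
A: Mean rate = 5993.9 mm / 19221 years ≈ 0.312 mm/yr.
Length of B = 0.312 × 17682 = 5516.8 mm.

5516.8 mm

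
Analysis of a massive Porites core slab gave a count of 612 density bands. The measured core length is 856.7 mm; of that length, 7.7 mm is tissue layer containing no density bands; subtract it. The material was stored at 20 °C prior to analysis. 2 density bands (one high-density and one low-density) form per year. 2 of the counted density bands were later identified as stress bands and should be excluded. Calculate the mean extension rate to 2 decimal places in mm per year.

Adjusted count: 612 − 2 = 610 density bands.
With 2 density bands per year, 610 / 2 = 305 years.
Removing the 7.7 mm offcut leaves 856.7 − 7.7 = 849.0 mm.
Extension rate ≈ 849.0 / 305 = 2.78 mm per year.

2.78 mm per year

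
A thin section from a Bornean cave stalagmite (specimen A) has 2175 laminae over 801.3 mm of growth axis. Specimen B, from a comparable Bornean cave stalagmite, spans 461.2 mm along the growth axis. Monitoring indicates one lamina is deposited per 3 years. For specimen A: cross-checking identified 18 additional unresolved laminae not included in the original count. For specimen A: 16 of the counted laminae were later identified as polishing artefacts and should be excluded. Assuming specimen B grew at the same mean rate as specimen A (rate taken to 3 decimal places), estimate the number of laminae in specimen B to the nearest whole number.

1250 laminae

Specimen A: after corrections the count is 2175 − 16 + 18 = 2177 laminae.
Specimen A: at 3 years per lamina, 2177 × 3 = 6531 years.
A: Extension rate ≈ 801.3 / 6531 = 0.123 mm/year.
Specimen B: 461.2 mm / 0.123 mm per year = 3749.59 years; at 3 years per lamina that is 3749.59 / 3 ≈ 1250 laminae.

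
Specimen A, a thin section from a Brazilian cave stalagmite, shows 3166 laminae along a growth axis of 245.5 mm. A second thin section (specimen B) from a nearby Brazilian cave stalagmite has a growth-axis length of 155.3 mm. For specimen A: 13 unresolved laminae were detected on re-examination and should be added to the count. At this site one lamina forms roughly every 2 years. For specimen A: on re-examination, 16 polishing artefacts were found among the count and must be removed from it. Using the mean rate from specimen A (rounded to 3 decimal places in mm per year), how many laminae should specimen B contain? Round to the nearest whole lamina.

1991 laminae

Specimen A: correcting the raw count gives 3166 − 16 + 13 = 3163 true laminae.
Specimen A: multiplying by 2 years per lamina: 3163 × 2 = 6326 years.
A: Extension rate ≈ 245.5 / 6326 = 0.039 mm/yr.
B spans 155.3 / 0.039 = 3982.05 years; at 2 years per lamina that is 3982.05 / 2 ≈ 1991 laminae.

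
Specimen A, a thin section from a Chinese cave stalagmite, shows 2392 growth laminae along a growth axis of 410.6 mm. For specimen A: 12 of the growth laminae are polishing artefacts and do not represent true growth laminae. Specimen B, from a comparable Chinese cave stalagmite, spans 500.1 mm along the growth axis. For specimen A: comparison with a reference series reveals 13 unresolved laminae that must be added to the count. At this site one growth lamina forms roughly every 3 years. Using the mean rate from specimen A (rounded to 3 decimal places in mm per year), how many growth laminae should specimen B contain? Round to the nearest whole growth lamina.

Specimen A: correcting the raw count gives 2392 − 12 + 13 = 2393 true growth laminae.
Specimen A: 2393 growth laminae at 3 years each span 2393 × 3 = 7179 years.
A: 410.6 mm over 7179 years gives 410.6 / 7179 ≈ 0.057 mm per year.
Specimen B: 500.1 mm / 0.057 mm per year = 8773.68 years; at 3 years per growth lamina that is 8773.68 / 3 ≈ 2925 growth laminae.

2925 growth laminae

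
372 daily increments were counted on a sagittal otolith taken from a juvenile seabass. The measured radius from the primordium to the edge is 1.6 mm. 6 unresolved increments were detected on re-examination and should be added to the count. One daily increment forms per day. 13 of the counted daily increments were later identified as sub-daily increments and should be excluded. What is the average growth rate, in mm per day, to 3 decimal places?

Correcting the raw count gives 372 − 13 + 6 = 365 true daily increments.
1.6 mm over 365 days gives 1.6 / 365 ≈ 0.004 mm per day.

0.004 mm per day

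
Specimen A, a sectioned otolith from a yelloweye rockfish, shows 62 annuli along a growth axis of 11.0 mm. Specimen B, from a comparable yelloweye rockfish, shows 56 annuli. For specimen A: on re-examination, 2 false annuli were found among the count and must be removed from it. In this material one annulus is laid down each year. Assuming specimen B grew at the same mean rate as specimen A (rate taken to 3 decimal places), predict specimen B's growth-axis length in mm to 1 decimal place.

Specimen A: after corrections the count is 62 − 2 = 60 annuli.
A: Extension rate ≈ 11.0 / 60 = 0.183 mm/yr.
For B, 0.183 mm/year × 56 years = 10.2 mm.

10.2 mm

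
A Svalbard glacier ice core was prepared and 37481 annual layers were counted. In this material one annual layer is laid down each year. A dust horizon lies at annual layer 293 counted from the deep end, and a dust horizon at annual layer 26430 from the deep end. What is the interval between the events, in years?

Separation: 26430 − 293 = 26137 annual layers.
At one annual layer per year, 26137 years elapsed between them.

26137 years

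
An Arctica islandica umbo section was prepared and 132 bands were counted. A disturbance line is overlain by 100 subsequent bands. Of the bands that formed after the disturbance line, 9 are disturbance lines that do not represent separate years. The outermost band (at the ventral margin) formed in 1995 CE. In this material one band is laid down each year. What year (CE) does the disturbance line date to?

1904 CE

100 bands formed after the disturbance line.
Excluding 9 false bands: 100 − 9 = 91.
The band at the ventral margin is 1995 CE, so the disturbance line dates to 1995 − 91 = 1904 CE.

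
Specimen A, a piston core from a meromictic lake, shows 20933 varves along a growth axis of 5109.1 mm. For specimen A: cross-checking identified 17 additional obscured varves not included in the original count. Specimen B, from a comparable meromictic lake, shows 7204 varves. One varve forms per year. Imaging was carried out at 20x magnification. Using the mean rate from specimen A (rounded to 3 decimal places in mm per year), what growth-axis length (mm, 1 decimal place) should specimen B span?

Specimen A: after corrections the count is 20933 + 17 = 20950 varves.
A: Mean rate = 5109.1 mm / 20950 years ≈ 0.244 mm/yr.
For B, 0.244 mm/year × 7204 years = 1757.8 mm.

1757.8 mm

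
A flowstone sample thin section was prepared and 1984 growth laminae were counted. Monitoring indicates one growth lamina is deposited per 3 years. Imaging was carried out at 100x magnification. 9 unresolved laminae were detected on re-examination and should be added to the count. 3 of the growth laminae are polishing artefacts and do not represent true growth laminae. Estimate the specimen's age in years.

5970 years

Correcting the raw count gives 1984 − 3 + 9 = 1990 true growth laminae.
Multiplying by 3 years per growth lamina: 1990 × 3 = 5970 years.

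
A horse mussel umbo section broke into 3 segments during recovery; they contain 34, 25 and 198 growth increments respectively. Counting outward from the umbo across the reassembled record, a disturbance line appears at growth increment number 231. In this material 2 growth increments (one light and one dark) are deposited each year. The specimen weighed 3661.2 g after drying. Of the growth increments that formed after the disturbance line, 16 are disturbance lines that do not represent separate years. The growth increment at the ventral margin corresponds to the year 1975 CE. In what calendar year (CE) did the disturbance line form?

Total growth increments = 34 + 25 + 198 = 257.
The disturbance line sits at growth increment 231 from the umbo, so 257 − 231 = 26 growth increments formed after it.
26 − 16 false = 10 true growth increments after the disturbance line.
10 growth increments at 2 per year is 10 / 2 = 5 years.
Counting back 5 years from 1975 CE places the disturbance line in 1975 − 5 = 1970 CE.

1970 CE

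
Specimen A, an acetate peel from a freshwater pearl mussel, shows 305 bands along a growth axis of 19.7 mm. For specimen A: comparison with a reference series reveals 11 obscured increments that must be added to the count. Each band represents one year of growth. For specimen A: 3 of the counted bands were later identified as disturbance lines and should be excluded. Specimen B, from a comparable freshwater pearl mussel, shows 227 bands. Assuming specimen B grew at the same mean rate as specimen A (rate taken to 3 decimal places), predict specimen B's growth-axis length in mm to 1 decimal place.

Specimen A: after corrections the count is 305 − 3 + 11 = 313 bands.
A: Extension rate ≈ 19.7 / 313 = 0.063 mm/year.
Length of B = 0.063 × 227 = 14.3 mm.

14.3 mm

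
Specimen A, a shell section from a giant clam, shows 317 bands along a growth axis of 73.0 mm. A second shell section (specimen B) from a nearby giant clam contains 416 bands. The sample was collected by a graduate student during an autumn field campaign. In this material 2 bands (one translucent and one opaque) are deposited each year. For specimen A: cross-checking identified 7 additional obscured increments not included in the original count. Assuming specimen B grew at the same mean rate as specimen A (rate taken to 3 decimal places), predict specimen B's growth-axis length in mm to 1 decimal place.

93.8 mm

Specimen A: correcting the raw count gives 317 + 7 = 324 true bands.
Specimen A: 324 bands at 2 per year is 324 / 2 = 162 years.
A: 73.0 mm over 162 years gives 73.0 / 162 ≈ 0.451 mm/year.
Specimen B: with 2 bands per year, 416 / 2 = 208 years. B's length ≈ 0.451 × 208 = 93.8 mm.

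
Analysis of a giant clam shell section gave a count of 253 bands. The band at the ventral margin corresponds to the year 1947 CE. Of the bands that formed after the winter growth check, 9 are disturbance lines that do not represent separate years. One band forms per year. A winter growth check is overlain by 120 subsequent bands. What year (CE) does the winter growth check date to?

1836 CE

There are 120 bands younger than the winter growth check.
Excluding 9 false bands: 120 − 9 = 111.
The band at the ventral margin is 1947 CE, so the winter growth check dates to 1947 − 111 = 1836 CE.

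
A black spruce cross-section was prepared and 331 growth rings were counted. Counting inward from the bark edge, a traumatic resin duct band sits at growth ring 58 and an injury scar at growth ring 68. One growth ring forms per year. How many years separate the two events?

Separation: 68 − 58 = 10 growth rings.
That is 10 years at one growth ring per year.

10 yr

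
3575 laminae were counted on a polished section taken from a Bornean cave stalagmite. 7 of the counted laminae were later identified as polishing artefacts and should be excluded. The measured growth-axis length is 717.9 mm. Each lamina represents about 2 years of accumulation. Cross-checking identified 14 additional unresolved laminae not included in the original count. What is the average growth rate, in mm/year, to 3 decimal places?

0.100 mm/year

True lamina count = 3575 − 7 + 14 = 3582.
Multiplying by 2 years per lamina: 3582 × 2 = 7164 years.
717.9 mm over 7164 years gives 717.9 / 7164 ≈ 0.100 mm/year.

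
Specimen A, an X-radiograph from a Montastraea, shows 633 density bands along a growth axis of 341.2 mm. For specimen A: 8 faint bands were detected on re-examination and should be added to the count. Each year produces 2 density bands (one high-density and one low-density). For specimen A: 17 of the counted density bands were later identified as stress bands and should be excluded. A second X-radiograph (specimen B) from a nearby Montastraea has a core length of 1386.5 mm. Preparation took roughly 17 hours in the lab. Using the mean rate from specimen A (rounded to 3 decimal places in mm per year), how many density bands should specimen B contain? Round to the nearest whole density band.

2535 density bands

Specimen A: true density band count = 633 − 17 + 8 = 624.
Specimen A: 624 density bands at 2 per year is 624 / 2 = 312 years.
A: Extension rate ≈ 341.2 / 312 = 1.094 mm/yr.
Specimen B: 1386.5 mm / 1.094 mm per year = 1267.37 years; at 2 density bands per year that is 1267.37 × 2 ≈ 2535 density bands.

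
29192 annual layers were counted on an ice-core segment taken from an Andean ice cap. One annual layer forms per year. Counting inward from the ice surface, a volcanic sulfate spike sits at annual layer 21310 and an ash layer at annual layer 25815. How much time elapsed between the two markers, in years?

Separation: 25815 − 21310 = 4505 annual layers.
At one annual layer per year, 4505 years elapsed between them.

4505 yr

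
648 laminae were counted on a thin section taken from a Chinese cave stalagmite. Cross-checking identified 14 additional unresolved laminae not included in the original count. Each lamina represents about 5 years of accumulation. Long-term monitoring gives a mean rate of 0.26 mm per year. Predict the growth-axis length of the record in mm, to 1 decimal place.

860.6 mm

Correcting the raw count gives 648 + 14 = 662 true laminae.
Multiplying by 5 years per lamina: 662 × 5 = 3310 years.
Predicted length = 0.26 mm/year × 3310 years = 860.6 mm.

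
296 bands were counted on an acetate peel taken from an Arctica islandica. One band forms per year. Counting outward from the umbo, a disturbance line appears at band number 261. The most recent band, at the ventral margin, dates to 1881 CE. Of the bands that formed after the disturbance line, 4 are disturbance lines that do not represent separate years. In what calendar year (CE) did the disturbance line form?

1850 CE

The disturbance line sits at band 261 from the umbo, so 296 − 261 = 35 bands formed after it.
35 − 4 false = 31 true bands after the disturbance line.
1881 − 31 = 1850 CE.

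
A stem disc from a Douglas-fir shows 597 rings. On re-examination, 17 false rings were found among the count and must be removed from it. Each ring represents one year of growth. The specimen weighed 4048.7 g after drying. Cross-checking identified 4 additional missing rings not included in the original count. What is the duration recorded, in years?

After corrections the count is 597 − 17 + 4 = 584 rings.
One ring per year makes the duration 584 years.

584 yr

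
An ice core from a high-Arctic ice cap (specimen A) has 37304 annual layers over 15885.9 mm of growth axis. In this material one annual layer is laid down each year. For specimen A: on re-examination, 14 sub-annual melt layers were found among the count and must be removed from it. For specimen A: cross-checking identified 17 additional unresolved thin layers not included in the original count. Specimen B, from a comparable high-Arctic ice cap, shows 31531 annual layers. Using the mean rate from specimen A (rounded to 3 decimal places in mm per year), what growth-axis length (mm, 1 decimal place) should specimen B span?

13432.2 mm

Specimen A: after corrections the count is 37304 − 14 + 17 = 37307 annual layers.
A: Extension rate ≈ 15885.9 / 37307 = 0.426 mm/yr.
B's length ≈ 0.426 × 31531 = 13432.2 mm.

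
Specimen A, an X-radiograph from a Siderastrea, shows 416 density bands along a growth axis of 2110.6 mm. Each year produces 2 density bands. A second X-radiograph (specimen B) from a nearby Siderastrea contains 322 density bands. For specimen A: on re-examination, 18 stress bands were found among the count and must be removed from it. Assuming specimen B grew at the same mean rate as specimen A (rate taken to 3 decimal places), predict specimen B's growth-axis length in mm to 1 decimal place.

Specimen A: after corrections the count is 416 − 18 = 398 density bands.
Specimen A: dividing by 2 density bands per year: 398 / 2 = 199 years.
A: Extension rate ≈ 2110.6 / 199 = 10.606 mm/yr.
Specimen B: with 2 density bands per year, 322 / 2 = 161 years. Length of B = 10.606 × 161 = 1707.6 mm.

1707.6 mm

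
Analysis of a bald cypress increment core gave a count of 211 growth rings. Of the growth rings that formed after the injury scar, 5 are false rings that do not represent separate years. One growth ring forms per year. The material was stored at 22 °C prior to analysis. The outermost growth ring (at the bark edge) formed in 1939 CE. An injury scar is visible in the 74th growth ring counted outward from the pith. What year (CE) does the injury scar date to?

The injury scar sits at growth ring 74 from the pith, so 211 − 74 = 137 growth rings formed after it.
Removing the 5 false growth rings leaves 137 − 5 = 132 true growth rings beyond the injury scar.
The growth ring at the bark edge is 1939 CE, so the injury scar dates to 1939 − 132 = 1807 CE.

1807 CE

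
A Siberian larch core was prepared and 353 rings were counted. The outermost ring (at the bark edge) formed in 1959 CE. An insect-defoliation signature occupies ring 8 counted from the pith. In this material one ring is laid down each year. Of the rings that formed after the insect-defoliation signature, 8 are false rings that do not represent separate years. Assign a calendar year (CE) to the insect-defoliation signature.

1622 CE

353 − 8 = 345 rings lie beyond the insect-defoliation signature toward the bark edge.
345 − 8 false = 337 true rings after the insect-defoliation signature.
Counting back 337 years from 1959 CE places the insect-defoliation signature in 1959 − 337 = 1622 CE.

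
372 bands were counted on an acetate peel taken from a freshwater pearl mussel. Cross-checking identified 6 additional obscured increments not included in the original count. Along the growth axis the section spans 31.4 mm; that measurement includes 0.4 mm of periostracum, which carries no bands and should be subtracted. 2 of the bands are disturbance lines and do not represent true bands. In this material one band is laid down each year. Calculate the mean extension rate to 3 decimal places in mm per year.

True band count = 372 − 2 + 6 = 376.
Removing the 0.4 mm offcut leaves 31.4 − 0.4 = 31.0 mm.
Extension rate ≈ 31.0 / 376 = 0.082 mm per year.

0.082 mm per year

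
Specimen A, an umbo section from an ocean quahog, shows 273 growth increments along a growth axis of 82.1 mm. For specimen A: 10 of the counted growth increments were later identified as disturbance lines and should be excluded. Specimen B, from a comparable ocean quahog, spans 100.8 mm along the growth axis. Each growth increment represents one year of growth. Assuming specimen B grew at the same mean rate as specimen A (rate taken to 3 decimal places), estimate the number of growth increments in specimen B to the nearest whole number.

323 growth increments

Specimen A: true growth increment count = 273 − 10 = 263.
A: Mean rate = 82.1 mm / 263 years ≈ 0.312 mm/yr.
B spans 100.8 / 0.312 = 323.08 years ≈ 323 growth increments.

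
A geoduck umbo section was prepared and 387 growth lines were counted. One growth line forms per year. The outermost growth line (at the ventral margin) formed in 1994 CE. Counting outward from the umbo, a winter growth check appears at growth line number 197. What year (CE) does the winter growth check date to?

The winter growth check sits at growth line 197 from the umbo, so 387 − 197 = 190 growth lines formed after it.
Counting back 190 years from 1994 CE places the winter growth check in 1994 − 190 = 1804 CE.

1804 CE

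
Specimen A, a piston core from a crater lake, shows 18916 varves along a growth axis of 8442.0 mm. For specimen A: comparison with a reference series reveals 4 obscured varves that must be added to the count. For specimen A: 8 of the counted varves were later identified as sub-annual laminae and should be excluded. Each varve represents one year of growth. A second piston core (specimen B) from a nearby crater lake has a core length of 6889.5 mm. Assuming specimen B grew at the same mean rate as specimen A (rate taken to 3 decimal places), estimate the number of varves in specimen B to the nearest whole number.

15447 varves

Specimen A: after corrections the count is 18916 − 8 + 4 = 18912 varves.
A: Mean rate = 8442.0 mm / 18912 years ≈ 0.446 mm/yr.
For B, 6889.5 / 0.446 = 15447.31 years ≈ 15447 varves.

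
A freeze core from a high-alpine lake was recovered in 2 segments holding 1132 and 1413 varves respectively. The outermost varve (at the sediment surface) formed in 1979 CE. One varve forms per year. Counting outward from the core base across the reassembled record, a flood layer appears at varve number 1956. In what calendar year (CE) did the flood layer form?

Total varves = 1132 + 1413 = 2545.
Between varve 1956 and the sediment surface there are 2545 − 1956 = 589 varves.
Counting back 589 years from 1979 CE places the flood layer in 1979 − 589 = 1390 CE.

1390 CE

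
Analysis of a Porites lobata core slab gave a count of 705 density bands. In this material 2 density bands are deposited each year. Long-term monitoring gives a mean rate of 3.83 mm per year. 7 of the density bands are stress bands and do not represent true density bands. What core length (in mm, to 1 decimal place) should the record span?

1336.7 mm

True density band count = 705 − 7 = 698.
With 2 density bands per year, 698 / 2 = 349 years.
349 years at 3.83 mm/year gives 3.83 × 349 = 1336.7 mm.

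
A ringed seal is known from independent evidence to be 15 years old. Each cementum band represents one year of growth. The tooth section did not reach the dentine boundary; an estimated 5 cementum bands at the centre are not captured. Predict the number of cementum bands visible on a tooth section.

10 cementum bands

One cementum band per year gives 15 cementum bands over 15 years.
Subtracting the 5 cementum bands not captured gives 15 − 5 = 10 cementum bands in the record.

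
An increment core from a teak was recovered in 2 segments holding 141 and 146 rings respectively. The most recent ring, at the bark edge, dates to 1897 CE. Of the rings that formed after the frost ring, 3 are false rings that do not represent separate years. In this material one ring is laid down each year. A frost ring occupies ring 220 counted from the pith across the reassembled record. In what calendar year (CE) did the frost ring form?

Total rings = 141 + 146 = 287.
The frost ring sits at ring 220 from the pith, so 287 − 220 = 67 rings formed after it.
Excluding 3 false rings: 67 − 3 = 64.
1897 − 64 = 1833 CE.

1833 CE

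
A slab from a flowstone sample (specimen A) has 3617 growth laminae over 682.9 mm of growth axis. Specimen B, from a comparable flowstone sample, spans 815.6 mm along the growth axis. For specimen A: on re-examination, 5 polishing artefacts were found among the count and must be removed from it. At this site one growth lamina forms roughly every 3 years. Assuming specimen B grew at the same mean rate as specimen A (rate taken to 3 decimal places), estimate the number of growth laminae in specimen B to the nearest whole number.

4315 growth laminae

Specimen A: correcting the raw count gives 3617 − 5 = 3612 true growth laminae.
Specimen A: at 3 years per growth lamina, 3612 × 3 = 10836 years.
A: Mean rate = 682.9 mm / 10836 years ≈ 0.063 mm/yr.
Specimen B: 815.6 mm / 0.063 mm per year = 12946.03 years; at 3 years per growth lamina that is 12946.03 / 3 ≈ 4315 growth laminae.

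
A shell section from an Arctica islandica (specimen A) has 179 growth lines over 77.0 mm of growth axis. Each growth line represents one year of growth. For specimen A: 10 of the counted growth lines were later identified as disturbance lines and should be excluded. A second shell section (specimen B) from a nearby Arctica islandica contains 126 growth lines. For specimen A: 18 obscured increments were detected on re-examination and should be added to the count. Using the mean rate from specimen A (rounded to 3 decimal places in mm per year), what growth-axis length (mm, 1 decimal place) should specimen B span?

51.9 mm

Specimen A: true growth line count = 179 − 10 + 18 = 187.
A: 77.0 mm over 187 years gives 77.0 / 187 ≈ 0.412 mm/year.
Length of B = 0.412 × 126 = 51.9 mm.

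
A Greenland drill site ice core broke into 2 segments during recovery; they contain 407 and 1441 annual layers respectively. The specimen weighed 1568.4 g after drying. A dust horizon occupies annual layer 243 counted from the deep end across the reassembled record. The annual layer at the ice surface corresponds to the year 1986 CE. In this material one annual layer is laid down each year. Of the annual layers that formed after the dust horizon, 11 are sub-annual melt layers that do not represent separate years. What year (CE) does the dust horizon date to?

392 CE

Total annual layers = 407 + 1441 = 1848.
Between annual layer 243 and the ice surface there are 1848 − 243 = 1605 annual layers.
Removing the 11 false annual layers leaves 1605 − 11 = 1594 true annual layers beyond the dust horizon.
1986 − 1594 = 392 CE.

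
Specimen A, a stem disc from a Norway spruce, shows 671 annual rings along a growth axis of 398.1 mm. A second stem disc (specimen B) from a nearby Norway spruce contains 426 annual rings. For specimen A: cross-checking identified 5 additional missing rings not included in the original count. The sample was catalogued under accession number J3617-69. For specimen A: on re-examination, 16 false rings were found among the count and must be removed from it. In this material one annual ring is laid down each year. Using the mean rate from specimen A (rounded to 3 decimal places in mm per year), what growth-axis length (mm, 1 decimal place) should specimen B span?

Specimen A: after corrections the count is 671 − 16 + 5 = 660 annual rings.
A: 398.1 mm over 660 years gives 398.1 / 660 ≈ 0.603 mm per year.
B's length ≈ 0.603 × 426 = 256.9 mm.

256.9 mm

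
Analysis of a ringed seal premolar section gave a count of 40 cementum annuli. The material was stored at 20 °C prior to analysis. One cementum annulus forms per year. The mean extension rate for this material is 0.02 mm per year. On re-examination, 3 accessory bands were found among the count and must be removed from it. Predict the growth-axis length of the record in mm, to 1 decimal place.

True cementum annulus count = 40 − 3 = 37.
Length ≈ 0.02 × 37 = 0.7 mm.

0.7 mm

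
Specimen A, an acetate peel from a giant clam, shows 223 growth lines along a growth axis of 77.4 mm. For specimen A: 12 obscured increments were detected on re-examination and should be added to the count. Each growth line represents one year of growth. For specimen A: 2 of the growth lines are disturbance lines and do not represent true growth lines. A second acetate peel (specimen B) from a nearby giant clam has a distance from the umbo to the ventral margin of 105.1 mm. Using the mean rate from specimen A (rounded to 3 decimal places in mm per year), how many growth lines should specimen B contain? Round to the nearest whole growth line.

Specimen A: true growth line count = 223 − 2 + 12 = 233.
A: Extension rate ≈ 77.4 / 233 = 0.332 mm per year.
Specimen B: 105.1 mm / 0.332 mm per year = 316.57 years ≈ 317 growth lines.

317 growth lines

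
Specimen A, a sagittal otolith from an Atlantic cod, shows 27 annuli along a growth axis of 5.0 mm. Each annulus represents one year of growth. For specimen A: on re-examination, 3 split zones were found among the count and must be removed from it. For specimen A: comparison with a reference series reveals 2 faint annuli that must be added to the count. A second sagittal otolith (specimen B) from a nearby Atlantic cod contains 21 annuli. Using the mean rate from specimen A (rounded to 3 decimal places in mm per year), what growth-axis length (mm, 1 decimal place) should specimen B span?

4.0 mm

Specimen A: after corrections the count is 27 − 3 + 2 = 26 annuli.
A: 5.0 mm over 26 years gives 5.0 / 26 ≈ 0.192 mm/yr.
Length of B = 0.192 × 21 = 4.0 mm.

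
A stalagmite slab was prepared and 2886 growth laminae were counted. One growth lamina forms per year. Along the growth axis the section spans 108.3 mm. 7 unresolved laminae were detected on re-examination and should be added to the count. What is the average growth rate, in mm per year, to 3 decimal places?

Adjusted count: 2886 + 7 = 2893 growth laminae.
108.3 mm over 2893 years gives 108.3 / 2893 ≈ 0.037 mm per year.

0.037 mm per year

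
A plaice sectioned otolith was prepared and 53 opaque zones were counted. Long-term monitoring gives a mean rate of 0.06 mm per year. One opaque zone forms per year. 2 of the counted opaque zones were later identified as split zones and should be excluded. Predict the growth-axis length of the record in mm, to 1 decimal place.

3.1 mm

Correcting the raw count gives 53 − 2 = 51 true opaque zones.
Length ≈ 0.06 × 51 = 3.1 mm.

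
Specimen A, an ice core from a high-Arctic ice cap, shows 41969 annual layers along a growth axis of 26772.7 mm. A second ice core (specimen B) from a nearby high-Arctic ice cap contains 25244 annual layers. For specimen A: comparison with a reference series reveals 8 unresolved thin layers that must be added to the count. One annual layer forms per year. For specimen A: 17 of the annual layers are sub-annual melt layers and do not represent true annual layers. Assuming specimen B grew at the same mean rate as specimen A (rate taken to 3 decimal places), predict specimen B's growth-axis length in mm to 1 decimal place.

Specimen A: correcting the raw count gives 41969 − 17 + 8 = 41960 true annual layers.
A: Mean rate = 26772.7 mm / 41960 years ≈ 0.638 mm/yr.
B's length ≈ 0.638 × 25244 = 16105.7 mm.

16105.7 mm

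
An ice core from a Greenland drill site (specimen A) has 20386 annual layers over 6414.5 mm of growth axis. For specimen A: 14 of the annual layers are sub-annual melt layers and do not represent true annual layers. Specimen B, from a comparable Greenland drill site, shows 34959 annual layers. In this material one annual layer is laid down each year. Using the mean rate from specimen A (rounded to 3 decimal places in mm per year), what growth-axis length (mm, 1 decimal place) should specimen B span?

Specimen A: true annual layer count = 20386 − 14 = 20372.
A: 6414.5 mm over 20372 years gives 6414.5 / 20372 ≈ 0.315 mm/year.
B's length ≈ 0.315 × 34959 = 11012.1 mm.

11012.1 mm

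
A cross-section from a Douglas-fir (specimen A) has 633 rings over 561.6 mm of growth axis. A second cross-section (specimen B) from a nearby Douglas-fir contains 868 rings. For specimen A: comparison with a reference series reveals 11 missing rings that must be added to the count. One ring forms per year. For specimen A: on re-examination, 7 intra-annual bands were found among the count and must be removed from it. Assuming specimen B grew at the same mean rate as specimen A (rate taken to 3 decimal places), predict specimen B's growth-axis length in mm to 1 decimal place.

Specimen A: correcting the raw count gives 633 − 7 + 11 = 637 true rings.
A: 561.6 mm over 637 years gives 561.6 / 637 ≈ 0.882 mm/yr.
B's length ≈ 0.882 × 868 = 765.6 mm.

765.6 mm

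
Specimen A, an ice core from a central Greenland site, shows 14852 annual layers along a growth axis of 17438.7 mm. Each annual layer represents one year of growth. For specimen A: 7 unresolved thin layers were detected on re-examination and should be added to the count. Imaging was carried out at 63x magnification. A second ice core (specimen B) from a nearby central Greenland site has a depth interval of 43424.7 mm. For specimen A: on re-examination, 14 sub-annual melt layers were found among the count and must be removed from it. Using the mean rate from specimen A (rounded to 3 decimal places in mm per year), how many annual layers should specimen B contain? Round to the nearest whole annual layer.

Specimen A: true annual layer count = 14852 − 14 + 7 = 14845.
A: 17438.7 mm over 14845 years gives 17438.7 / 14845 ≈ 1.175 mm per year.
Specimen B: 43424.7 mm / 1.175 mm per year = 36957.19 years ≈ 36957 annual layers.

36957 annual layers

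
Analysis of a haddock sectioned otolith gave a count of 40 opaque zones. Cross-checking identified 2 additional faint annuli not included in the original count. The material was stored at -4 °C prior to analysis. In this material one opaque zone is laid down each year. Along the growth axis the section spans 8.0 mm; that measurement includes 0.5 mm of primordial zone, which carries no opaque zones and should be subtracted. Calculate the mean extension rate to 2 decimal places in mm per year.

True opaque zone count = 40 + 2 = 42.
Removing the 0.5 mm offcut leaves 8.0 − 0.5 = 7.5 mm.
Extension rate ≈ 7.5 / 42 = 0.18 mm per year.

0.18 mm per year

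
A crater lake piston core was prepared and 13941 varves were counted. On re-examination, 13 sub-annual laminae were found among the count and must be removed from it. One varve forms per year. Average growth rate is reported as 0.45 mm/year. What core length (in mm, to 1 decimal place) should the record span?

6267.6 mm

Adjusted count: 13941 − 13 = 13928 varves.
Length ≈ 0.45 × 13928 = 6267.6 mm.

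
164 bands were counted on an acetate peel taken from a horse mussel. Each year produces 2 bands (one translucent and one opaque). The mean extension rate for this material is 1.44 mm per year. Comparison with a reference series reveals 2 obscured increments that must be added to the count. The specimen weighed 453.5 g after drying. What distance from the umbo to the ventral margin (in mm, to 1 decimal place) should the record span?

119.5 mm

True band count = 164 + 2 = 166.
Dividing by 2 bands per year: 166 / 2 = 83 years.
Predicted length = 1.44 mm/year × 83 years = 119.5 mm.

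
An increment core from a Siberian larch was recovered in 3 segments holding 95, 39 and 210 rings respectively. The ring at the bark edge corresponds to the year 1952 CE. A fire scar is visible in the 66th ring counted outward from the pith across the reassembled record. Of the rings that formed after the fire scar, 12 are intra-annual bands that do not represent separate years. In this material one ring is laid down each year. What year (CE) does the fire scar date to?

1686 CE

Total rings = 95 + 39 + 210 = 344.
Between ring 66 and the bark edge there are 344 − 66 = 278 rings.
278 − 12 false = 266 true rings after the fire scar.
1952 − 266 = 1686 CE.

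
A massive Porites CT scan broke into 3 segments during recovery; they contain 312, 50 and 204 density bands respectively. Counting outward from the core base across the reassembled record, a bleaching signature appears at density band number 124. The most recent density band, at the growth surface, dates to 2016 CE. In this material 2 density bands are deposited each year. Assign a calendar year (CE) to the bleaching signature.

Total density bands = 312 + 50 + 204 = 566.
The bleaching signature sits at density band 124 from the core base, so 566 − 124 = 442 density bands formed after it.
442 density bands at 2 per year is 442 / 2 = 221 years.
The density band at the growth surface is 2016 CE, so the bleaching signature dates to 2016 − 221 = 1795 CE.

1795 CE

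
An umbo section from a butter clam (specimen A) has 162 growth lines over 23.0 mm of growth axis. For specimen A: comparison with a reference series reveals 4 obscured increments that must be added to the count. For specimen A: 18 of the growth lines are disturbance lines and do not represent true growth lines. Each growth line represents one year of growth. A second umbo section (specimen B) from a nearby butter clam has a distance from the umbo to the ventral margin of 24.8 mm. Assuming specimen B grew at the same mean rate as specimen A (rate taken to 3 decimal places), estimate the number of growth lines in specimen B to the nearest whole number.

Specimen A: true growth line count = 162 − 18 + 4 = 148.
A: Mean rate = 23.0 mm / 148 years ≈ 0.155 mm/year.
B spans 24.8 / 0.155 = 160.00 years ≈ 160 growth lines.

160 growth lines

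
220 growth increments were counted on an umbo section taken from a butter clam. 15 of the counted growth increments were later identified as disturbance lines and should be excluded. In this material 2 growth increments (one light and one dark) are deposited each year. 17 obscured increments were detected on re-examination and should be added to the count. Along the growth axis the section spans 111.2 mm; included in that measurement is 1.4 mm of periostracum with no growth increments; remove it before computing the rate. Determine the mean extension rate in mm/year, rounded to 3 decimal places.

Correcting the raw count gives 220 − 15 + 17 = 222 true growth increments.
Dividing by 2 growth increments per year: 222 / 2 = 111 years.
The growth record spans 111.2 − 1.4 = 109.8 mm.
Extension rate ≈ 109.8 / 111 = 0.989 mm/year.

0.989 mm/year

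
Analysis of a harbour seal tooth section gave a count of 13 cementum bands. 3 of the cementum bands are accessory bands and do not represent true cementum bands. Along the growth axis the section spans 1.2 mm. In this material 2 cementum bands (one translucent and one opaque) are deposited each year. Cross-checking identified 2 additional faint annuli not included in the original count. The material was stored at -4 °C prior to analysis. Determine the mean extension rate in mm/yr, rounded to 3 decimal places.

True cementum band count = 13 − 3 + 2 = 12.
Dividing by 2 cementum bands per year: 12 / 2 = 6 years.
1.2 mm over 6 years gives 1.2 / 6 ≈ 0.200 mm/yr.

0.200 mm/yr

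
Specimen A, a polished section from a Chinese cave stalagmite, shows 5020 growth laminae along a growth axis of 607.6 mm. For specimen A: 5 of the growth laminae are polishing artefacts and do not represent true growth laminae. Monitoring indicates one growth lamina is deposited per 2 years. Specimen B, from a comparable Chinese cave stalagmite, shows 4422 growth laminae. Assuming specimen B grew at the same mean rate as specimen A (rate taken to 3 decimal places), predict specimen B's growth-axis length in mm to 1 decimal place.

Specimen A: after corrections the count is 5020 − 5 = 5015 growth laminae.
Specimen A: at 2 years per growth lamina, 5015 × 2 = 10030 years.
A: Mean rate = 607.6 mm / 10030 years ≈ 0.061 mm per year.
Specimen B: multiplying by 2 years per growth lamina: 4422 × 2 = 8844 years. Length of B = 0.061 × 8844 = 539.5 mm.

539.5 mm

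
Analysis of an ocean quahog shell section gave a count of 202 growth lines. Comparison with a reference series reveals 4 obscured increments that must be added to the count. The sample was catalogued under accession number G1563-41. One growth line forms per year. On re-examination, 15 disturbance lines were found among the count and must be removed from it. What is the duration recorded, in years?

Adjusted count: 202 − 15 + 4 = 191 growth lines.
One growth line per year makes the duration 191 years.

191 yr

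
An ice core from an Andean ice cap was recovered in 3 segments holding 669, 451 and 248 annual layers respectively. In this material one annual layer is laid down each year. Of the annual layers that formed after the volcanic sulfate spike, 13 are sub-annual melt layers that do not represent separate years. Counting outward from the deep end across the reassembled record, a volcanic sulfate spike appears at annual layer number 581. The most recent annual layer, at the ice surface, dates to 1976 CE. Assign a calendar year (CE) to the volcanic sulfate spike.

1202 CE

Total annual layers = 669 + 451 + 248 = 1368.
The volcanic sulfate spike sits at annual layer 581 from the deep end, so 1368 − 581 = 787 annual layers formed after it.
Excluding 13 false annual layers: 787 − 13 = 774.
The annual layer at the ice surface is 1976 CE, so the volcanic sulfate spike dates to 1976 − 774 = 1202 CE.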